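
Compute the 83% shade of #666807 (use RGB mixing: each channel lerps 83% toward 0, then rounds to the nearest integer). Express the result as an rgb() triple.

rgb(17, 18, 1)

#666807 is rgb(102, 104, 7).
An 83% shade moves each channel 83% toward 0:
  R: 102 − 84.66 = 17.34 → 17
  G: 104 + 0.83×(0−104) = 104 − 86.32 = 17.68 → 18
  B: 7 + 0.83×(0−7) = 7 − 5.81 = 1.19 → 1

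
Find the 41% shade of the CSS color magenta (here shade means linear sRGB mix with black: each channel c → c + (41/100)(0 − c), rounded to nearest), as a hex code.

#960096

CSS magenta is rgb(255, 0, 255).
Per channel, c → c + 0.41(0 − c):
  R: 255 − 104.55 = 150.45 → 150
  G: 0 + 0.41×(0−0) = 0 + 0 = 0 → 0
  B: 255 + 0.41×(0−255) = 255 − 104.55 = 150.45 → 150
rgb(150, 0, 150) = #960096.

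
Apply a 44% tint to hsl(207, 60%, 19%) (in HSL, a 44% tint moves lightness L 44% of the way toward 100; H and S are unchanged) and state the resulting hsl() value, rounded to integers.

L moves 44% from 19 toward 100: 19 + 35.64 = 54.64 → 55.
H and S are unchanged.

hsl(207, 60%, 55%)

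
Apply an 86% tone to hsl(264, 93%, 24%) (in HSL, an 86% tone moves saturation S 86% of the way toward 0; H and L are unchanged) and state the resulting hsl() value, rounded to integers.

S moves 86% from 93 toward 0: 93 − 79.98 = 13.02 → 13.
H and L are unchanged.

hsl(264, 13%, 24%)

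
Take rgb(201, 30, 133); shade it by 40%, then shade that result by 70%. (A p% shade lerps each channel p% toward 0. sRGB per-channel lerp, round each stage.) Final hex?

Lerp each channel 40% toward 0:
  R: 201 + 0.4×(0−201) = 201 − 80.4 = 120.6 → 121
  G: 30 − 12 = 18 → 18
  B: 133 − 53.2 = 79.8 → 80
After the shade: rgb(121, 18, 80) = #791250.
Lerp each channel 70% toward 0:
  R: 121 − 84.7 = 36.3 → 36
  G: 18 − 12.6 = 5.4 → 5
  B: 80 − 56 = 24 → 24
rgb(36, 5, 24) = #240518.

#240518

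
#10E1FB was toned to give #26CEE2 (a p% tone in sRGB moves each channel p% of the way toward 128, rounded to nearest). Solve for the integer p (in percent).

20%

#10E1FB is rgb(16, 225, 251); #26CEE2 is rgb(38, 206, 226).
On the B channel (widest range): 226 ≈ 251 + (p/100)(128 − 251), so p ≈ 100×(226 − 251)/(128 − 251) = -2500/-123 = 20.33.
p = 20 reproduces all three channels after rounding.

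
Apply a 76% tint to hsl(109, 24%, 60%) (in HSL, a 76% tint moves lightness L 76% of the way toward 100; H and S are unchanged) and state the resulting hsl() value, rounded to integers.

hsl(109, 24%, 90%)

L moves 76% from 60 toward 100: 60 + 30.4 = 90.4 → 90.
H and S are unchanged.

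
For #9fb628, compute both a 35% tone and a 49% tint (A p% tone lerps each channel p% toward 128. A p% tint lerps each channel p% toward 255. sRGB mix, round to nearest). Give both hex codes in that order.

#94a347, #ceda91

#9fb628 is rgb(159, 182, 40).
35% tone:
  R: 159 − 10.85 = 148.15 → 148
  G: 182 + 0.35×(128−182) = 182 − 18.9 = 163.1 → 163
  B: 40 + 30.8 = 70.8 → 71
  → #94a347
49% tint:
  R: 159 + 0.49×(255−159) = 159 + 47.04 = 206.04 → 206
  G: 182 + 0.49×(255−182) = 182 + 35.77 = 217.77 → 218
  B: 40 + 105.35 = 145.35 → 145
  → #ceda91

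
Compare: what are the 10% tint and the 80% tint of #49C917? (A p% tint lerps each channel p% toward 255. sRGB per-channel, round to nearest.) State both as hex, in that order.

#49C917 is rgb(73, 201, 23).
10% tint:
  R: 73 + 0.1×(255−73) = 73 + 18.2 = 91.2 → 91
  G: 201 + 0.1×(255−201) = 201 + 5.4 = 206.4 → 206
  B: 23 + 23.2 = 46.2 → 46
  → #5BCE2E
80% tint:
  R: 73 + 0.8×(255−73) = 73 + 145.6 = 218.6 → 219
  G: 201 + 0.8×(255−201) = 201 + 43.2 = 244.2 → 244
  B: 23 + 0.8×(255−23) = 23 + 185.6 = 208.6 → 209
  → #DBF4D1

#5BCE2E, #DBF4D1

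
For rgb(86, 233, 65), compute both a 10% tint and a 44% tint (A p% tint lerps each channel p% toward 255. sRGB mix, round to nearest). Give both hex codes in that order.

#67EB54, #A0F395

10% tint:
  R: 86 + 16.9 = 102.9 → 103
  G: 233 + 0.1×(255−233) = 233 + 2.2 = 235.2 → 235
  B: 65 + 19 = 84 → 84
  → #67EB54
44% tint:
  R: 86 + 74.36 = 160.36 → 160
  G: 233 + 0.44×(255−233) = 233 + 9.68 = 242.68 → 243
  B: 65 + 83.6 = 148.6 → 149
  → #A0F395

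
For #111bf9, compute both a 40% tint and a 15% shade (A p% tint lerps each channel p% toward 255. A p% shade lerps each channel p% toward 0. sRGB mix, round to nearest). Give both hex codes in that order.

#7076fb, #0e17d4

#111bf9 is rgb(17, 27, 249).
40% tint:
  R: 17 + 0.4×(255−17) = 17 + 95.2 = 112.2 → 112
  G: 27 + 0.4×(255−27) = 27 + 91.2 = 118.2 → 118
  B: 249 + 0.4×(255−249) = 249 + 2.4 = 251.4 → 251
  → #7076fb
15% shade:
  R: 17 + 0.15×(0−17) = 17 − 2.55 = 14.45 → 14
  G: 27 − 4.05 = 22.95 → 23
  B: 249 − 37.35 = 211.65 → 212
  → #0e17d4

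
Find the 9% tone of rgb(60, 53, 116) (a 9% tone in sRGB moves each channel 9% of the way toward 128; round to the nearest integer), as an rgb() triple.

rgb(66, 60, 117)

A 9% tone moves each channel 9% toward 128:
  R: 60 + 6.12 = 66.12 → 66
  G: 53 + 0.09×(128−53) = 53 + 6.75 = 59.75 → 60
  B: 116 + 1.08 = 117.08 → 117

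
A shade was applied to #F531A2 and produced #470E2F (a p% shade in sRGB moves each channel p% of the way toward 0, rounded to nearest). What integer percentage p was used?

#F531A2 is rgb(245, 49, 162); #470E2F is rgb(71, 14, 47).
On the R channel (widest range): 71 ≈ 245 + (p/100)(0 − 245), so p ≈ 100×(71 − 245)/(0 − 245) = -17400/-245 = 71.02.
p = 71 reproduces all three channels after rounding.

71%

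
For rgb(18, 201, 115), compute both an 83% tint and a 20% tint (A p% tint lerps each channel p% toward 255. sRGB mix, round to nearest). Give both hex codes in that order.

83% tint:
  R: 18 + 0.83×(255−18) = 18 + 196.71 = 214.71 → 215
  G: 201 + 44.82 = 245.82 → 246
  B: 115 + 0.83×(255−115) = 115 + 116.2 = 231.2 → 231
  → #D7F6E7
20% tint:
  R: 18 + 47.4 = 65.4 → 65
  G: 201 + 0.2×(255−201) = 201 + 10.8 = 211.8 → 212
  B: 115 + 28 = 143 → 143
  → #41D48F

#D7F6E7, #41D48F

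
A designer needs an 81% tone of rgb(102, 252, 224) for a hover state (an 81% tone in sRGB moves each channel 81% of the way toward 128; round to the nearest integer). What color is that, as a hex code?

Lerp each channel 81% toward 128:
  R: 102 + 21.06 = 123.06 → 123
  G: 252 + 0.81×(128−252) = 252 − 100.44 = 151.56 → 152
  B: 224 − 77.76 = 146.24 → 146
rgb(123, 152, 146) = #7b9892.

#7b9892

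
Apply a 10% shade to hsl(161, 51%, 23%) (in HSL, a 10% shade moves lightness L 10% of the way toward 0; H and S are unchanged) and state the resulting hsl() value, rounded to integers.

hsl(161, 51%, 21%)

L moves 10% from 23 toward 0: 23 − 2.3 = 20.7 → 21.
H and S are unchanged.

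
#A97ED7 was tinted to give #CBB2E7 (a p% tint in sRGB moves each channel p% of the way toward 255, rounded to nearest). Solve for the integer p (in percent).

#A97ED7 is rgb(169, 126, 215); #CBB2E7 is rgb(203, 178, 231).
On the G channel (widest range): 178 ≈ 126 + (p/100)(255 − 126), so p ≈ 100×(178 − 126)/(255 − 126) = 5200/129 = 40.31.
p = 40 reproduces all three channels after rounding.

40%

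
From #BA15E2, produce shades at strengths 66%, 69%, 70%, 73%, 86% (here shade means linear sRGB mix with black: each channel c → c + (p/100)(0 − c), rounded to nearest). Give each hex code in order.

#3F074D, #3A0746, #380644, #32063D, #1A0320

#BA15E2 is rgb(186, 21, 226).
66%: (186 − 122.76 = 63.24→63, 21 − 13.86 = 7.14→7, 226 − 149.16 = 76.84→77) → #3F074D
69%: (186 − 128.34 = 57.66→58, 21 − 14.49 = 6.51→7, 226 − 155.94 = 70.06→70) → #3A0746
70%: (186 − 130.2 = 55.8→56, 21 − 14.7 = 6.3→6, 226 − 158.2 = 67.8→68) → #380644
73%: (186 − 135.78 = 50.22→50, 21 − 15.33 = 5.67→6, 226 − 164.98 = 61.02→61) → #32063D
86%: (186 − 159.96 = 26.04→26, 21 − 18.06 = 2.94→3, 226 − 194.36 = 31.64→32) → #1A0320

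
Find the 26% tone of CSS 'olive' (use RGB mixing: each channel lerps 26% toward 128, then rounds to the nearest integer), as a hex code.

CSS olive is rgb(128, 128, 0).
Lerp each channel 26% toward 128:
  R: 128 + 0 = 128 → 128
  G: 128 + 0 = 128 → 128
  B: 0 + 0.26×(128−0) = 0 + 33.28 = 33.28 → 33
rgb(128, 128, 33) = #808021.

#808021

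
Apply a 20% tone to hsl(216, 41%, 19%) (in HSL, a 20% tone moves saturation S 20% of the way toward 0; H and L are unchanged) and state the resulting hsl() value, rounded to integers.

hsl(216, 33%, 19%)

S moves 20% from 41 toward 0: 41 − 8.2 = 32.8 → 33.
H and L are unchanged.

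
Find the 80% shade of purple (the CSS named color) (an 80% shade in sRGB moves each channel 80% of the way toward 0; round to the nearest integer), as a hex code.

CSS purple is rgb(128, 0, 128).
Lerp each channel 80% toward 0:
  R: 128 + 0.8×(0−128) = 128 − 102.4 = 25.6 → 26
  G: 0 + 0.8×(0−0) = 0 + 0 = 0 → 0
  B: 128 + 0.8×(0−128) = 128 − 102.4 = 25.6 → 26
rgb(26, 0, 26) = #1a001a.

#1a001a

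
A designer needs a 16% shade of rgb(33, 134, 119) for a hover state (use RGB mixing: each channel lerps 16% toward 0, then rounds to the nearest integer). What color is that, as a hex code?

Lerp each channel 16% toward 0:
  R: 33 + 0.16×(0−33) = 33 − 5.28 = 27.72 → 28
  G: 134 − 21.44 = 112.56 → 113
  B: 119 − 19.04 = 99.96 → 100
rgb(28, 113, 100) = #1C7164.

#1C7164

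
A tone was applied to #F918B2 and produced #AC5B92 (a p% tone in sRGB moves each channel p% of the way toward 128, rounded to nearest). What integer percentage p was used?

64%

#F918B2 is rgb(249, 24, 178); #AC5B92 is rgb(172, 91, 146).
On the R channel (widest range): 172 ≈ 249 + (p/100)(128 − 249), so p ≈ 100×(172 − 249)/(128 − 249) = -7700/-121 = 63.64.
p = 64 reproduces all three channels after rounding.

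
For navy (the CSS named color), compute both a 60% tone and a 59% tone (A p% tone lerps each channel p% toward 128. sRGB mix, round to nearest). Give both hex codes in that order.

#4D4D80, #4C4C80

CSS navy is rgb(0, 0, 128).
60% tone:
  R: 0 + 76.8 = 76.8 → 77
  G: 0 + 0.6×(128−0) = 0 + 76.8 = 76.8 → 77
  B: 128 + 0 = 128 → 128
  → #4D4D80
59% tone:
  R: 0 + 0.59×(128−0) = 0 + 75.52 = 75.52 → 76
  G: 0 + 0.59×(128−0) = 0 + 75.52 = 75.52 → 76
  B: 128 + 0.59×(128−128) = 128 + 0 = 128 → 128
  → #4C4C80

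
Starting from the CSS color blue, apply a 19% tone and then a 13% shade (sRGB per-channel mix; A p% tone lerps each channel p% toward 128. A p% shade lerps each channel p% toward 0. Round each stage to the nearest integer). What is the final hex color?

#1515c9

CSS blue is rgb(0, 0, 255).
A 19% tone moves each channel 19% toward 128:
  R: 0 + 24.32 = 24.32 → 24
  G: 0 + 0.19×(128−0) = 0 + 24.32 = 24.32 → 24
  B: 255 + 0.19×(128−255) = 255 − 24.13 = 230.87 → 231
After the tone: rgb(24, 24, 231) = #1818e7.
Per channel, c → c + 0.13(0 − c):
  R: 24 − 3.12 = 20.88 → 21
  G: 24 − 3.12 = 20.88 → 21
  B: 231 + 0.13×(0−231) = 231 − 30.03 = 200.97 → 201
rgb(21, 21, 201) = #1515c9.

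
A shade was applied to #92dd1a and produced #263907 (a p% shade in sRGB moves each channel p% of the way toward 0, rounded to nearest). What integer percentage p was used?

74%

#92dd1a is rgb(146, 221, 26); #263907 is rgb(38, 57, 7).
On the G channel (widest range): 57 ≈ 221 + (p/100)(0 − 221), so p ≈ 100×(57 − 221)/(0 − 221) = -16400/-221 = 74.21.
p = 74 reproduces all three channels after rounding.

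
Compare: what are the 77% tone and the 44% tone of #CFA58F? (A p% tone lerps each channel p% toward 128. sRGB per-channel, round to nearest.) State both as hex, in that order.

#CFA58F is rgb(207, 165, 143).
77% tone:
  R: 207 + 0.77×(128−207) = 207 − 60.83 = 146.17 → 146
  G: 165 − 28.49 = 136.51 → 137
  B: 143 + 0.77×(128−143) = 143 − 11.55 = 131.45 → 131
  → #928983
44% tone:
  R: 207 − 34.76 = 172.24 → 172
  G: 165 − 16.28 = 148.72 → 149
  B: 143 − 6.6 = 136.4 → 136
  → #AC9588

#928983, #AC9588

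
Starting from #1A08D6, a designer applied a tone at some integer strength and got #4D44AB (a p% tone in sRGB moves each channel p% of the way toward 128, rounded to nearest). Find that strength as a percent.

#1A08D6 is rgb(26, 8, 214); #4D44AB is rgb(77, 68, 171).
On the G channel (widest range): 68 ≈ 8 + (p/100)(128 − 8), so p ≈ 100×(68 − 8)/(128 − 8) = 6000/120 = 50.00.
p = 50 reproduces all three channels after rounding.

50%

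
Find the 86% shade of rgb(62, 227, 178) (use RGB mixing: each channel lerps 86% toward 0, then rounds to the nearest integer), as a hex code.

Per channel, c → c + 0.86(0 − c):
  R: 62 + 0.86×(0−62) = 62 − 53.32 = 8.68 → 9
  G: 227 − 195.22 = 31.78 → 32
  B: 178 − 153.08 = 24.92 → 25
rgb(9, 32, 25) = #092019.

#092019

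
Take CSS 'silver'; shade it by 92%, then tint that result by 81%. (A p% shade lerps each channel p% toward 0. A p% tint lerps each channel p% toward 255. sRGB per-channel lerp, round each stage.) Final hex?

#D1D1D1

CSS silver is rgb(192, 192, 192).
A 92% shade moves each channel 92% toward 0:
  R: 192 + 0.92×(0−192) = 192 − 176.64 = 15.36 → 15
  G: 192 − 176.64 = 15.36 → 15
  B: 192 + 0.92×(0−192) = 192 − 176.64 = 15.36 → 15
After the shade: rgb(15, 15, 15) = #0F0F0F.
Lerp each channel 81% toward 255:
  R: 15 + 194.4 = 209.4 → 209
  G: 15 + 0.81×(255−15) = 15 + 194.4 = 209.4 → 209
  B: 15 + 194.4 = 209.4 → 209
rgb(209, 209, 209) = #D1D1D1.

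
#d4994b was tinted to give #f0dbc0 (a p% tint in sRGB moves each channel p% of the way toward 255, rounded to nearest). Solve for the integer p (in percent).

#d4994b is rgb(212, 153, 75); #f0dbc0 is rgb(240, 219, 192).
On the B channel (widest range): 192 ≈ 75 + (p/100)(255 − 75), so p ≈ 100×(192 − 75)/(255 − 75) = 11700/180 = 65.00.
p = 65 reproduces all three channels after rounding.

65%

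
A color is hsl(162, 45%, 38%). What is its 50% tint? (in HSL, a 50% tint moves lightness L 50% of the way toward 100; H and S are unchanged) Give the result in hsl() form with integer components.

L moves 50% from 38 toward 100: 38 + 31 = 69 → 69.
H and S are unchanged.

hsl(162, 45%, 69%)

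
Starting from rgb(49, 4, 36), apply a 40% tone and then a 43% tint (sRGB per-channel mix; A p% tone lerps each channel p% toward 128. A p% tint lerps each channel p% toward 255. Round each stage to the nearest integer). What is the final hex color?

#9C8C97

Per channel, c → c + 0.4(128 − c):
  R: 49 + 0.4×(128−49) = 49 + 31.6 = 80.6 → 81
  G: 4 + 0.4×(128−4) = 4 + 49.6 = 53.6 → 54
  B: 36 + 0.4×(128−36) = 36 + 36.8 = 72.8 → 73
After the tone: rgb(81, 54, 73) = #513649.
A 43% tint moves each channel 43% toward 255:
  R: 81 + 74.82 = 155.82 → 156
  G: 54 + 86.43 = 140.43 → 140
  B: 73 + 0.43×(255−73) = 73 + 78.26 = 151.26 → 151
rgb(156, 140, 151) = #9C8C97.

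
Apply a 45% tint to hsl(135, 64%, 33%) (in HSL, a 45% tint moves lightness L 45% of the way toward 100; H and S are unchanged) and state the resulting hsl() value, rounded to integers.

L moves 45% from 33 toward 100: 33 + 30.15 = 63.15 → 63.
H and S are unchanged.

hsl(135, 64%, 63%)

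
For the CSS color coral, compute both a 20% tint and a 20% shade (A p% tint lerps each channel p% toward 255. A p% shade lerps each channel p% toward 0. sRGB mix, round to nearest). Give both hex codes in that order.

CSS coral is rgb(255, 127, 80).
20% tint:
  R: 255 + 0.2×(255−255) = 255 + 0 = 255 → 255
  G: 127 + 0.2×(255−127) = 127 + 25.6 = 152.6 → 153
  B: 80 + 0.2×(255−80) = 80 + 35 = 115 → 115
  → #ff9973
20% shade:
  R: 255 − 51 = 204 → 204
  G: 127 + 0.2×(0−127) = 127 − 25.4 = 101.6 → 102
  B: 80 + 0.2×(0−80) = 80 − 16 = 64 → 64
  → #cc6640

#ff9973, #cc6640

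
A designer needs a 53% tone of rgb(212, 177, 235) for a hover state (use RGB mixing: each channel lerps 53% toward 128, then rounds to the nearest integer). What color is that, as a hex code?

#a797b2

Lerp each channel 53% toward 128:
  R: 212 − 44.52 = 167.48 → 167
  G: 177 − 25.97 = 151.03 → 151
  B: 235 + 0.53×(128−235) = 235 − 56.71 = 178.29 → 178
rgb(167, 151, 178) = #a797b2.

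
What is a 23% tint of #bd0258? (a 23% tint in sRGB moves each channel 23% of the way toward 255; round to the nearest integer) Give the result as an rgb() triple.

rgb(204, 60, 126)

#bd0258 is rgb(189, 2, 88).
Per channel, c → c + 0.23(255 − c):
  R: 189 + 15.18 = 204.18 → 204
  G: 2 + 58.19 = 60.19 → 60
  B: 88 + 38.41 = 126.41 → 126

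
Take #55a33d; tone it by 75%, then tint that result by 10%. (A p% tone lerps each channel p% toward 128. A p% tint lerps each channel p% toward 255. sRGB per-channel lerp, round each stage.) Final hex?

#55a33d is rgb(85, 163, 61).
A 75% tone moves each channel 75% toward 128:
  R: 85 + 32.25 = 117.25 → 117
  G: 163 − 26.25 = 136.75 → 137
  B: 61 + 50.25 = 111.25 → 111
After the tone: rgb(117, 137, 111) = #75896f.
Per channel, c → c + 0.1(255 − c):
  R: 117 + 0.1×(255−117) = 117 + 13.8 = 130.8 → 131
  G: 137 + 0.1×(255−137) = 137 + 11.8 = 148.8 → 149
  B: 111 + 0.1×(255−111) = 111 + 14.4 = 125.4 → 125
rgb(131, 149, 125) = #83957d.

#83957d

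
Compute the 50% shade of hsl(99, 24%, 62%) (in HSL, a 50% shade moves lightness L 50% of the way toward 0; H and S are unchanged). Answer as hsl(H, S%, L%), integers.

hsl(99, 24%, 31%)

L moves 50% from 62 toward 0: 62 − 31 = 31 → 31.
H and S are unchanged.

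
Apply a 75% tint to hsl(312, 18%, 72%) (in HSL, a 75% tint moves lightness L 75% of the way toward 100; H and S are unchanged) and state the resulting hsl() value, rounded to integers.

hsl(312, 18%, 93%)

L moves 75% from 72 toward 100: 72 + 21 = 93 → 93.
H and S are unchanged.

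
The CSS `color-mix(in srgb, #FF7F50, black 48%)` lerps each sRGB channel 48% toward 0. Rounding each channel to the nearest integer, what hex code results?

#FF7F50 is rgb(255, 127, 80).
A 48% shade moves each channel 48% toward 0:
  R: 255 + 0.48×(0−255) = 255 − 122.4 = 132.6 → 133
  G: 127 + 0.48×(0−127) = 127 − 60.96 = 66.04 → 66
  B: 80 + 0.48×(0−80) = 80 − 38.4 = 41.6 → 42
rgb(133, 66, 42) = #85422A.

#85422A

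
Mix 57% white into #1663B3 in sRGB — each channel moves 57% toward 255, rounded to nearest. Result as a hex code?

#1663B3 is rgb(22, 99, 179).
Lerp each channel 57% toward 255:
  R: 22 + 0.57×(255−22) = 22 + 132.81 = 154.81 → 155
  G: 99 + 0.57×(255−99) = 99 + 88.92 = 187.92 → 188
  B: 179 + 0.57×(255−179) = 179 + 43.32 = 222.32 → 222
rgb(155, 188, 222) = #9BBCDE.

#9BBCDE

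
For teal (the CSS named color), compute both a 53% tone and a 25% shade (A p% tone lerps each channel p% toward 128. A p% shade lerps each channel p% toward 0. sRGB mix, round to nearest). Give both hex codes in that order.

CSS teal is rgb(0, 128, 128).
53% tone:
  R: 0 + 0.53×(128−0) = 0 + 67.84 = 67.84 → 68
  G: 128 + 0.53×(128−128) = 128 + 0 = 128 → 128
  B: 128 + 0.53×(128−128) = 128 + 0 = 128 → 128
  → #448080
25% shade:
  R: 0 + 0.25×(0−0) = 0 + 0 = 0 → 0
  G: 128 + 0.25×(0−128) = 128 − 32 = 96 → 96
  B: 128 − 32 = 96 → 96
  → #006060

#448080, #006060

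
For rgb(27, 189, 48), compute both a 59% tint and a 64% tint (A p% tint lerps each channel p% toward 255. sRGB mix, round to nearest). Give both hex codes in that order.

59% tint:
  R: 27 + 134.52 = 161.52 → 162
  G: 189 + 0.59×(255−189) = 189 + 38.94 = 227.94 → 228
  B: 48 + 0.59×(255−48) = 48 + 122.13 = 170.13 → 170
  → #A2E4AA
64% tint:
  R: 27 + 145.92 = 172.92 → 173
  G: 189 + 42.24 = 231.24 → 231
  B: 48 + 0.64×(255−48) = 48 + 132.48 = 180.48 → 180
  → #ADE7B4

#A2E4AA, #ADE7B4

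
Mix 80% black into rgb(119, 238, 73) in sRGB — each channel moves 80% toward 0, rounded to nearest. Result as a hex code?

#18300F

Per channel, c → c + 0.8(0 − c):
  R: 119 + 0.8×(0−119) = 119 − 95.2 = 23.8 → 24
  G: 238 + 0.8×(0−238) = 238 − 190.4 = 47.6 → 48
  B: 73 − 58.4 = 14.6 → 15
rgb(24, 48, 15) = #18300F.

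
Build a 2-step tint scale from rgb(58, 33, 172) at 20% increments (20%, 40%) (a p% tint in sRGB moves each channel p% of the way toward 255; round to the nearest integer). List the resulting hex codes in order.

20%: (58 + 39.4 = 97.4→97, 33 + 44.4 = 77.4→77, 172 + 16.6 = 188.6→189) → #614dbd
40%: (58 + 78.8 = 136.8→137, 33 + 88.8 = 121.8→122, 172 + 33.2 = 205.2→205) → #897acd

#614dbd, #897acd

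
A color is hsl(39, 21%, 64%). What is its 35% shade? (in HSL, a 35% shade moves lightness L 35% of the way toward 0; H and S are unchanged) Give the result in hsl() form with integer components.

L moves 35% from 64 toward 0: 64 − 22.4 = 41.6 → 42.
H and S are unchanged.

hsl(39, 21%, 42%)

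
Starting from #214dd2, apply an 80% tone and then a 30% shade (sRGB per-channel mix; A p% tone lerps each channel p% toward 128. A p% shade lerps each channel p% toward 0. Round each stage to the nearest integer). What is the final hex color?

#214dd2 is rgb(33, 77, 210).
An 80% tone moves each channel 80% toward 128:
  R: 33 + 0.8×(128−33) = 33 + 76 = 109 → 109
  G: 77 + 0.8×(128−77) = 77 + 40.8 = 117.8 → 118
  B: 210 − 65.6 = 144.4 → 144
After the tone: rgb(109, 118, 144) = #6d7690.
Lerp each channel 30% toward 0:
  R: 109 − 32.7 = 76.3 → 76
  G: 118 − 35.4 = 82.6 → 83
  B: 144 + 0.3×(0−144) = 144 − 43.2 = 100.8 → 101
rgb(76, 83, 101) = #4c5365.

#4c5365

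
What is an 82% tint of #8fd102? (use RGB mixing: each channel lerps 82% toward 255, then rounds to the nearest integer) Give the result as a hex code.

#8fd102 is rgb(143, 209, 2).
Lerp each channel 82% toward 255:
  R: 143 + 0.82×(255−143) = 143 + 91.84 = 234.84 → 235
  G: 209 + 37.72 = 246.72 → 247
  B: 2 + 0.82×(255−2) = 2 + 207.46 = 209.46 → 209
rgb(235, 247, 209) = #ebf7d1.

#ebf7d1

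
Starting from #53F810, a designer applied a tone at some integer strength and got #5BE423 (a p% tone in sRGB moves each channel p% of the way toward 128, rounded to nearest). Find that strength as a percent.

17%

#53F810 is rgb(83, 248, 16); #5BE423 is rgb(91, 228, 35).
On the G channel (widest range): 228 ≈ 248 + (p/100)(128 − 248), so p ≈ 100×(228 − 248)/(128 − 248) = -2000/-120 = 16.67.
p = 17 reproduces all three channels after rounding.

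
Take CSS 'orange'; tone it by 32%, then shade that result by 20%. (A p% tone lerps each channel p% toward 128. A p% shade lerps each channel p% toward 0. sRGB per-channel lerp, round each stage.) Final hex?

#ab7a21

CSS orange is rgb(255, 165, 0).
Lerp each channel 32% toward 128:
  R: 255 + 0.32×(128−255) = 255 − 40.64 = 214.36 → 214
  G: 165 + 0.32×(128−165) = 165 − 11.84 = 153.16 → 153
  B: 0 + 0.32×(128−0) = 0 + 40.96 = 40.96 → 41
After the tone: rgb(214, 153, 41) = #d69929.
Per channel, c → c + 0.2(0 − c):
  R: 214 + 0.2×(0−214) = 214 − 42.8 = 171.2 → 171
  G: 153 + 0.2×(0−153) = 153 − 30.6 = 122.4 → 122
  B: 41 − 8.2 = 32.8 → 33
rgb(171, 122, 33) = #ab7a21.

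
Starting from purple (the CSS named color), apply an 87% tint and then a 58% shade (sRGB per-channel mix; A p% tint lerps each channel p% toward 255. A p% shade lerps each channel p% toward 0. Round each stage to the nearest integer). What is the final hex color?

CSS purple is rgb(128, 0, 128).
Per channel, c → c + 0.87(255 − c):
  R: 128 + 0.87×(255−128) = 128 + 110.49 = 238.49 → 238
  G: 0 + 0.87×(255−0) = 0 + 221.85 = 221.85 → 222
  B: 128 + 110.49 = 238.49 → 238
After the tint: rgb(238, 222, 238) = #eedeee.
Per channel, c → c + 0.58(0 − c):
  R: 238 + 0.58×(0−238) = 238 − 138.04 = 99.96 → 100
  G: 222 + 0.58×(0−222) = 222 − 128.76 = 93.24 → 93
  B: 238 + 0.58×(0−238) = 238 − 138.04 = 99.96 → 100
rgb(100, 93, 100) = #645d64.

#645d64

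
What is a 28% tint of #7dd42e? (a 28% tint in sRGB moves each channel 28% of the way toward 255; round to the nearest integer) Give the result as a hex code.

#7dd42e is rgb(125, 212, 46).
Lerp each channel 28% toward 255:
  R: 125 + 36.4 = 161.4 → 161
  G: 212 + 0.28×(255−212) = 212 + 12.04 = 224.04 → 224
  B: 46 + 58.52 = 104.52 → 105
rgb(161, 224, 105) = #a1e069.

#a1e069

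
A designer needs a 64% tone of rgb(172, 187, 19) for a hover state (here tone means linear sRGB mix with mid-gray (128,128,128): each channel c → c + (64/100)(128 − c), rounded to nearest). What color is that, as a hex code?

#909559

Per channel, c → c + 0.64(128 − c):
  R: 172 + 0.64×(128−172) = 172 − 28.16 = 143.84 → 144
  G: 187 − 37.76 = 149.24 → 149
  B: 19 + 69.76 = 88.76 → 89
rgb(144, 149, 89) = #909559.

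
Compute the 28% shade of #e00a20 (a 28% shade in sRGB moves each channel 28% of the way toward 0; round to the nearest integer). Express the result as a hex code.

#a10717

#e00a20 is rgb(224, 10, 32).
Lerp each channel 28% toward 0:
  R: 224 + 0.28×(0−224) = 224 − 62.72 = 161.28 → 161
  G: 10 + 0.28×(0−10) = 10 − 2.8 = 7.2 → 7
  B: 32 − 8.96 = 23.04 → 23
rgb(161, 7, 23) = #a10717.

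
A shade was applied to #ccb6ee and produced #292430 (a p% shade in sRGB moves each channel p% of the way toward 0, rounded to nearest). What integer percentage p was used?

#ccb6ee is rgb(204, 182, 238); #292430 is rgb(41, 36, 48).
On the B channel (widest range): 48 ≈ 238 + (p/100)(0 − 238), so p ≈ 100×(48 − 238)/(0 − 238) = -19000/-238 = 79.83.
p = 80 reproduces all three channels after rounding.

80%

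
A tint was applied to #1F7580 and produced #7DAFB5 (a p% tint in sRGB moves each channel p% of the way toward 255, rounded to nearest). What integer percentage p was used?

42%

#1F7580 is rgb(31, 117, 128); #7DAFB5 is rgb(125, 175, 181).
On the R channel (widest range): 125 ≈ 31 + (p/100)(255 − 31), so p ≈ 100×(125 − 31)/(255 − 31) = 9400/224 = 41.96.
p = 42 reproduces all three channels after rounding.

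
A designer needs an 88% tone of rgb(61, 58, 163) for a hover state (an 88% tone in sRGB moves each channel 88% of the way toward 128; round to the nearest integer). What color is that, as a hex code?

#787884

Lerp each channel 88% toward 128:
  R: 61 + 0.88×(128−61) = 61 + 58.96 = 119.96 → 120
  G: 58 + 61.6 = 119.6 → 120
  B: 163 + 0.88×(128−163) = 163 − 30.8 = 132.2 → 132
rgb(120, 120, 132) = #787884.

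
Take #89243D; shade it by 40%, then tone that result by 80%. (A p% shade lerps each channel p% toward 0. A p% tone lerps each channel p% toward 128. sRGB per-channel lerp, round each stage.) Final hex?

#89243D is rgb(137, 36, 61).
Lerp each channel 40% toward 0:
  R: 137 + 0.4×(0−137) = 137 − 54.8 = 82.2 → 82
  G: 36 + 0.4×(0−36) = 36 − 14.4 = 21.6 → 22
  B: 61 − 24.4 = 36.6 → 37
After the shade: rgb(82, 22, 37) = #521625.
Per channel, c → c + 0.8(128 − c):
  R: 82 + 36.8 = 118.8 → 119
  G: 22 + 84.8 = 106.8 → 107
  B: 37 + 72.8 = 109.8 → 110
rgb(119, 107, 110) = #776B6E.

#776B6E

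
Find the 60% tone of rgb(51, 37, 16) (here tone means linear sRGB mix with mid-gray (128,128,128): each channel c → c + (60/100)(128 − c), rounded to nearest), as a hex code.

Lerp each channel 60% toward 128:
  R: 51 + 0.6×(128−51) = 51 + 46.2 = 97.2 → 97
  G: 37 + 54.6 = 91.6 → 92
  B: 16 + 0.6×(128−16) = 16 + 67.2 = 83.2 → 83
rgb(97, 92, 83) = #615C53.

#615C53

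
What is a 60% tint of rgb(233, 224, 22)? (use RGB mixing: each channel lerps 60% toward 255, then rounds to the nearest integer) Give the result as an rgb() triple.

A 60% tint moves each channel 60% toward 255:
  R: 233 + 0.6×(255−233) = 233 + 13.2 = 246.2 → 246
  G: 224 + 0.6×(255−224) = 224 + 18.6 = 242.6 → 243
  B: 22 + 139.8 = 161.8 → 162

rgb(246, 243, 162)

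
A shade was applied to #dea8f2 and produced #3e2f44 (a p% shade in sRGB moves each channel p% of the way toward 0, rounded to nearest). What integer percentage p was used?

72%

#dea8f2 is rgb(222, 168, 242); #3e2f44 is rgb(62, 47, 68).
On the B channel (widest range): 68 ≈ 242 + (p/100)(0 − 242), so p ≈ 100×(68 − 242)/(0 − 242) = -17400/-242 = 71.90.
p = 72 reproduces all three channels after rounding.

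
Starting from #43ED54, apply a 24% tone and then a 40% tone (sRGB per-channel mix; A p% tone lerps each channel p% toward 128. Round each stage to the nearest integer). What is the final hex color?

#64B26C

#43ED54 is rgb(67, 237, 84).
Per channel, c → c + 0.24(128 − c):
  R: 67 + 0.24×(128−67) = 67 + 14.64 = 81.64 → 82
  G: 237 − 26.16 = 210.84 → 211
  B: 84 + 10.56 = 94.56 → 95
After the tone: rgb(82, 211, 95) = #52D35F.
Lerp each channel 40% toward 128:
  R: 82 + 18.4 = 100.4 → 100
  G: 211 + 0.4×(128−211) = 211 − 33.2 = 177.8 → 178
  B: 95 + 0.4×(128−95) = 95 + 13.2 = 108.2 → 108
rgb(100, 178, 108) = #64B26C.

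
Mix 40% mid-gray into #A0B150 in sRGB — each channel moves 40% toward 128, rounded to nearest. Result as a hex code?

#939D63

#A0B150 is rgb(160, 177, 80).
A 40% tone moves each channel 40% toward 128:
  R: 160 − 12.8 = 147.2 → 147
  G: 177 − 19.6 = 157.4 → 157
  B: 80 + 19.2 = 99.2 → 99
rgb(147, 157, 99) = #939D63.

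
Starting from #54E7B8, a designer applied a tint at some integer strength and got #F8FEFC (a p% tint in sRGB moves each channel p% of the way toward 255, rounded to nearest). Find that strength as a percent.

#54E7B8 is rgb(84, 231, 184); #F8FEFC is rgb(248, 254, 252).
On the R channel (widest range): 248 ≈ 84 + (p/100)(255 − 84), so p ≈ 100×(248 − 84)/(255 − 84) = 16400/171 = 95.91.
p = 96 reproduces all three channels after rounding.

96%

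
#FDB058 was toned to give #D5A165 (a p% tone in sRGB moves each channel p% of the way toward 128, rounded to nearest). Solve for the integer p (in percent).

32%

#FDB058 is rgb(253, 176, 88); #D5A165 is rgb(213, 161, 101).
On the R channel (widest range): 213 ≈ 253 + (p/100)(128 − 253), so p ≈ 100×(213 − 253)/(128 − 253) = -4000/-125 = 32.00.
p = 32 reproduces all three channels after rounding.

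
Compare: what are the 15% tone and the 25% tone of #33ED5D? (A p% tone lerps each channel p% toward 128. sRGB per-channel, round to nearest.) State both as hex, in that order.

#3FDD62, #46D266

#33ED5D is rgb(51, 237, 93).
15% tone:
  R: 51 + 0.15×(128−51) = 51 + 11.55 = 62.55 → 63
  G: 237 − 16.35 = 220.65 → 221
  B: 93 + 0.15×(128−93) = 93 + 5.25 = 98.25 → 98
  → #3FDD62
25% tone:
  R: 51 + 0.25×(128−51) = 51 + 19.25 = 70.25 → 70
  G: 237 − 27.25 = 209.75 → 210
  B: 93 + 0.25×(128−93) = 93 + 8.75 = 101.75 → 102
  → #46D266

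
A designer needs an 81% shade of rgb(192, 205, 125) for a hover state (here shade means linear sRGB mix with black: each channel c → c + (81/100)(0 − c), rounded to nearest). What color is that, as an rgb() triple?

Lerp each channel 81% toward 0:
  R: 192 − 155.52 = 36.48 → 36
  G: 205 + 0.81×(0−205) = 205 − 166.05 = 38.95 → 39
  B: 125 + 0.81×(0−125) = 125 − 101.25 = 23.75 → 24

rgb(36, 39, 24)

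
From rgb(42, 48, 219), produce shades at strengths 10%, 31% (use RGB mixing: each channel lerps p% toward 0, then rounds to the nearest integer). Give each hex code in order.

#262bc5, #1d2197

10%: (42 − 4.2 = 37.8→38, 48 − 4.8 = 43.2→43, 219 − 21.9 = 197.1→197) → #262bc5
31%: (42 − 13.02 = 28.98→29, 48 − 14.88 = 33.12→33, 219 − 67.89 = 151.11→151) → #1d2197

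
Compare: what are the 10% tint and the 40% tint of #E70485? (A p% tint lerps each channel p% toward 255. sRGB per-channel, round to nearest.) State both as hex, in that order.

#E91D91, #F168B6

#E70485 is rgb(231, 4, 133).
10% tint:
  R: 231 + 0.1×(255−231) = 231 + 2.4 = 233.4 → 233
  G: 4 + 0.1×(255−4) = 4 + 25.1 = 29.1 → 29
  B: 133 + 0.1×(255−133) = 133 + 12.2 = 145.2 → 145
  → #E91D91
40% tint:
  R: 231 + 0.4×(255−231) = 231 + 9.6 = 240.6 → 241
  G: 4 + 0.4×(255−4) = 4 + 100.4 = 104.4 → 104
  B: 133 + 0.4×(255−133) = 133 + 48.8 = 181.8 → 182
  → #F168B6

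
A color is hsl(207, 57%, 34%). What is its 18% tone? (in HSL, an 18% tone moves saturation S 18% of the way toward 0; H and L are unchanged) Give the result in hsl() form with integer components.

hsl(207, 47%, 34%)

S moves 18% from 57 toward 0: 57 − 10.26 = 46.74 → 47.
H and L are unchanged.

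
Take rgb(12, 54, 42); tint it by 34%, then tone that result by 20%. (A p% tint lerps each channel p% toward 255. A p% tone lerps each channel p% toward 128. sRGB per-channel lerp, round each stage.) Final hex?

#667b75

Per channel, c → c + 0.34(255 − c):
  R: 12 + 82.62 = 94.62 → 95
  G: 54 + 0.34×(255−54) = 54 + 68.34 = 122.34 → 122
  B: 42 + 0.34×(255−42) = 42 + 72.42 = 114.42 → 114
After the tint: rgb(95, 122, 114) = #5f7a72.
Per channel, c → c + 0.2(128 − c):
  R: 95 + 0.2×(128−95) = 95 + 6.6 = 101.6 → 102
  G: 122 + 1.2 = 123.2 → 123
  B: 114 + 2.8 = 116.8 → 117
rgb(102, 123, 117) = #667b75.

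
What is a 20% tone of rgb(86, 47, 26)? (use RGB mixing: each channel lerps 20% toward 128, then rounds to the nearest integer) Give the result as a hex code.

#5e3f2e

Lerp each channel 20% toward 128:
  R: 86 + 0.2×(128−86) = 86 + 8.4 = 94.4 → 94
  G: 47 + 16.2 = 63.2 → 63
  B: 26 + 20.4 = 46.4 → 46
rgb(94, 63, 46) = #5e3f2e.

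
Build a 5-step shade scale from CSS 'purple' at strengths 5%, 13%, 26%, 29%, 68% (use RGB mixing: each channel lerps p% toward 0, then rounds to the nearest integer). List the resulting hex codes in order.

CSS purple is rgb(128, 0, 128).
5%: (128 − 6.4 = 121.6→122, 0→0, 128 − 6.4 = 121.6→122) → #7A007A
13%: (128 − 16.64 = 111.36→111, 0→0, 128 − 16.64 = 111.36→111) → #6F006F
26%: (128 − 33.28 = 94.72→95, 0→0, 128 − 33.28 = 94.72→95) → #5F005F
29%: (128 − 37.12 = 90.88→91, 0→0, 128 − 37.12 = 90.88→91) → #5B005B
68%: (128 − 87.04 = 40.96→41, 0→0, 128 − 87.04 = 40.96→41) → #290029

#7A007A, #6F006F, #5F005F, #5B005B, #290029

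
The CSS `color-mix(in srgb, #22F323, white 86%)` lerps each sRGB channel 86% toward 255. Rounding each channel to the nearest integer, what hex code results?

#E0FDE0

#22F323 is rgb(34, 243, 35).
Per channel, c → c + 0.86(255 − c):
  R: 34 + 0.86×(255−34) = 34 + 190.06 = 224.06 → 224
  G: 243 + 0.86×(255−243) = 243 + 10.32 = 253.32 → 253
  B: 35 + 0.86×(255−35) = 35 + 189.2 = 224.2 → 224
rgb(224, 253, 224) = #E0FDE0.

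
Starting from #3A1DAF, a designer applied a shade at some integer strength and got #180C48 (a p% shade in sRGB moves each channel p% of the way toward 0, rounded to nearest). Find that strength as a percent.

#3A1DAF is rgb(58, 29, 175); #180C48 is rgb(24, 12, 72).
On the B channel (widest range): 72 ≈ 175 + (p/100)(0 − 175), so p ≈ 100×(72 − 175)/(0 − 175) = -10300/-175 = 58.86.
p = 59 reproduces all three channels after rounding.

59%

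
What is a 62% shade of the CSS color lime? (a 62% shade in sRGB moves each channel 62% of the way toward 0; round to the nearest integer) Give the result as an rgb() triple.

rgb(0, 97, 0)

CSS lime is rgb(0, 255, 0).
Lerp each channel 62% toward 0:
  R: 0 + 0.62×(0−0) = 0 + 0 = 0 → 0
  G: 255 + 0.62×(0−255) = 255 − 158.1 = 96.9 → 97
  B: 0 + 0 = 0 → 0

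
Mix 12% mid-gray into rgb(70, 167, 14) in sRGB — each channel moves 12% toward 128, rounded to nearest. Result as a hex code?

#4DA21C

Per channel, c → c + 0.12(128 − c):
  R: 70 + 0.12×(128−70) = 70 + 6.96 = 76.96 → 77
  G: 167 − 4.68 = 162.32 → 162
  B: 14 + 13.68 = 27.68 → 28
rgb(77, 162, 28) = #4DA21C.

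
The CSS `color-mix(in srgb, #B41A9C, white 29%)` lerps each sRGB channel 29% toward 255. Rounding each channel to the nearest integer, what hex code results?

#CA5CB9

#B41A9C is rgb(180, 26, 156).
Lerp each channel 29% toward 255:
  R: 180 + 21.75 = 201.75 → 202
  G: 26 + 0.29×(255−26) = 26 + 66.41 = 92.41 → 92
  B: 156 + 0.29×(255−156) = 156 + 28.71 = 184.71 → 185
rgb(202, 92, 185) = #CA5CB9.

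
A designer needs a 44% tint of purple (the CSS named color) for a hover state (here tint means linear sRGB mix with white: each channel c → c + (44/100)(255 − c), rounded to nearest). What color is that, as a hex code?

CSS purple is rgb(128, 0, 128).
Lerp each channel 44% toward 255:
  R: 128 + 55.88 = 183.88 → 184
  G: 0 + 0.44×(255−0) = 0 + 112.2 = 112.2 → 112
  B: 128 + 0.44×(255−128) = 128 + 55.88 = 183.88 → 184
rgb(184, 112, 184) = #B870B8.

#B870B8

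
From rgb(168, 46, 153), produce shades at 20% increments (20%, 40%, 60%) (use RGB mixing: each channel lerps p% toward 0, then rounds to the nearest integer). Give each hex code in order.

20%: (168 − 33.6 = 134.4→134, 46 − 9.2 = 36.8→37, 153 − 30.6 = 122.4→122) → #86257a
40%: (168 − 67.2 = 100.8→101, 46 − 18.4 = 27.6→28, 153 − 61.2 = 91.8→92) → #651c5c
60%: (168 − 100.8 = 67.2→67, 46 − 27.6 = 18.4→18, 153 − 91.8 = 61.2→61) → #43123d

#86257a, #651c5c, #43123d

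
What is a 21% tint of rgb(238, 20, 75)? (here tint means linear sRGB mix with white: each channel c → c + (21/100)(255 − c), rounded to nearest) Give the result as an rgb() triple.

rgb(242, 69, 113)

A 21% tint moves each channel 21% toward 255:
  R: 238 + 0.21×(255−238) = 238 + 3.57 = 241.57 → 242
  G: 20 + 0.21×(255−20) = 20 + 49.35 = 69.35 → 69
  B: 75 + 37.8 = 112.8 → 113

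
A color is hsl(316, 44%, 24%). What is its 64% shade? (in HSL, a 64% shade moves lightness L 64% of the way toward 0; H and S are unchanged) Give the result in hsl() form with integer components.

hsl(316, 44%, 9%)

L moves 64% from 24 toward 0: 24 − 15.36 = 8.64 → 9.
H and S are unchanged.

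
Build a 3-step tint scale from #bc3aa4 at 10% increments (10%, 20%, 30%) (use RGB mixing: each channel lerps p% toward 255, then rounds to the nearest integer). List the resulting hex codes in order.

#c34ead, #c961b6, #d075bf

#bc3aa4 is rgb(188, 58, 164).
10%: (188 + 6.7 = 194.7→195, 58 + 19.7 = 77.7→78, 164 + 9.1 = 173.1→173) → #c34ead
20%: (188 + 13.4 = 201.4→201, 58 + 39.4 = 97.4→97, 164 + 18.2 = 182.2→182) → #c961b6
30%: (188 + 20.1 = 208.1→208, 58 + 59.1 = 117.1→117, 164 + 27.3 = 191.3→191) → #d075bf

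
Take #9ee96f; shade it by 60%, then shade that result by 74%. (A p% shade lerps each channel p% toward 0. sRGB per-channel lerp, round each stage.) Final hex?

#9ee96f is rgb(158, 233, 111).
Per channel, c → c + 0.6(0 − c):
  R: 158 + 0.6×(0−158) = 158 − 94.8 = 63.2 → 63
  G: 233 − 139.8 = 93.2 → 93
  B: 111 + 0.6×(0−111) = 111 − 66.6 = 44.4 → 44
After the shade: rgb(63, 93, 44) = #3f5d2c.
Lerp each channel 74% toward 0:
  R: 63 − 46.62 = 16.38 → 16
  G: 93 + 0.74×(0−93) = 93 − 68.82 = 24.18 → 24
  B: 44 − 32.56 = 11.44 → 11
rgb(16, 24, 11) = #10180b.

#10180b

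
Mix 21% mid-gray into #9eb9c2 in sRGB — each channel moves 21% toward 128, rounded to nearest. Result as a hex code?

#98adb4

#9eb9c2 is rgb(158, 185, 194).
Per channel, c → c + 0.21(128 − c):
  R: 158 − 6.3 = 151.7 → 152
  G: 185 − 11.97 = 173.03 → 173
  B: 194 + 0.21×(128−194) = 194 − 13.86 = 180.14 → 180
rgb(152, 173, 180) = #98adb4.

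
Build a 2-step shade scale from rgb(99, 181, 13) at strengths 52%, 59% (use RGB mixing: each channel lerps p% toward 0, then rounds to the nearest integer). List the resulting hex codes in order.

#305706, #294A05

52%: (99 − 51.48 = 47.52→48, 181 − 94.12 = 86.88→87, 13 − 6.76 = 6.24→6) → #305706
59%: (99 − 58.41 = 40.59→41, 181 − 106.79 = 74.21→74, 13 − 7.67 = 5.33→5) → #294A05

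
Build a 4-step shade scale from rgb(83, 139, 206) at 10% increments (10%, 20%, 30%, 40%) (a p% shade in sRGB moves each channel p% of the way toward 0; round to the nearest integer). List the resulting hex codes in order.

#4b7db9, #426fa5, #3a6190, #32537c

10%: (83 − 8.3 = 74.7→75, 139 − 13.9 = 125.1→125, 206 − 20.6 = 185.4→185) → #4b7db9
20%: (83 − 16.6 = 66.4→66, 139 − 27.8 = 111.2→111, 206 − 41.2 = 164.8→165) → #426fa5
30%: (83 − 24.9 = 58.1→58, 139 − 41.7 = 97.3→97, 206 − 61.8 = 144.2→144) → #3a6190
40%: (83 − 33.2 = 49.8→50, 139 − 55.6 = 83.4→83, 206 − 82.4 = 123.6→124) → #32537c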